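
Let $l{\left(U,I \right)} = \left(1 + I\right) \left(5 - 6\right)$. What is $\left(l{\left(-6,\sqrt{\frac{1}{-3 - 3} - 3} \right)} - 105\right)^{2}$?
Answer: $\frac{\left(636 + i \sqrt{114}\right)^{2}}{36} \approx 11233.0 + 377.26 i$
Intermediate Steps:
$l{\left(U,I \right)} = -1 - I$ ($l{\left(U,I \right)} = \left(1 + I\right) \left(-1\right) = -1 - I$)
$\left(l{\left(-6,\sqrt{\frac{1}{-3 - 3} - 3} \right)} - 105\right)^{2} = \left(\left(-1 - \sqrt{\frac{1}{-3 - 3} - 3}\right) - 105\right)^{2} = \left(\left(-1 - \sqrt{\frac{1}{-6} - 3}\right) - 105\right)^{2} = \left(\left(-1 - \sqrt{- \frac{1}{6} - 3}\right) - 105\right)^{2} = \left(\left(-1 - \sqrt{- \frac{19}{6}}\right) - 105\right)^{2} = \left(\left(-1 - \frac{i \sqrt{114}}{6}\right) - 105\right)^{2} = \left(-106 - \frac{i \sqrt{114}}{6}\right)^{2}$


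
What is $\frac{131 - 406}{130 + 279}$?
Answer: $- \frac{275}{409} \approx -0.67237$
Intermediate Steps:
$\frac{131 - 406}{130 + 279} = - \frac{275}{409}$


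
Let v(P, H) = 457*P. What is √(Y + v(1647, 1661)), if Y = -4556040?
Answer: I*√3803361 ≈ 1950.2*I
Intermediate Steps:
√(Y + v(1647, 1661)) = √(-4556040 + 457*1647) = √(-4556040 + 752679) = √(-3803361) = I*√3803361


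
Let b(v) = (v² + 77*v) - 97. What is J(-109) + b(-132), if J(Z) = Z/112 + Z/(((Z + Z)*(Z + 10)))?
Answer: 79412497/11088 ≈ 7162.0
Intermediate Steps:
J(Z) = 1/(2*(10 + Z)) + Z/112 (J(Z) = Z*(1/112) + Z/(((2*Z)*(10 + Z))) = Z/112 + Z/((2*Z*(10 + Z))) = Z/112 + Z*(1/(2*Z*(10 + Z))) = Z/112 + 1/(2*(10 + Z)) = 1/(2*(10 + Z)) + Z/112)
b(v) = -97 + v² + 77*v
J(-109) + b(-132) = (56 + (-109)² + 10*(-109))/(112*(10 - 109)) + (-97 + (-132)² + 77*(-132)) = (1/112)*(56 + 11881 - 1090)/(-99) + (-97 + 17424 - 10164) = (1/112)*(-1/99)*10847 + 7163 = -10847/11088 + 7163 = 79412497/11088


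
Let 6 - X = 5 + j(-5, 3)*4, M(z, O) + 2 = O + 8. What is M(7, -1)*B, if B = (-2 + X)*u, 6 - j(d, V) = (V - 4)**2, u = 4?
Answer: -420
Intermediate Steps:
j(d, V) = 6 - (-4 + V)**2 (j(d, V) = 6 - (V - 4)**2 = 6 - (-4 + V)**2)
M(z, O) = 6 + O (M(z, O) = -2 + (O + 8) = -2 + (8 + O) = 6 + O)
X = -19 (X = 6 - (5 + (6 - (-4 + 3)**2)*4) = 6 - (5 + (6 - 1*(-1)**2)*4) = 6 - (5 + (6 - 1*1)*4) = 6 - (5 + (6 - 1)*4) = 6 - (5 + 5*4) = 6 - (5 + 20) = 6 - 1*25 = 6 - 25 = -19)
B = -84 (B = (-2 - 19)*4 = -21*4 = -84)
M(7, -1)*B = (6 - 1)*(-84) = 5*(-84) = -420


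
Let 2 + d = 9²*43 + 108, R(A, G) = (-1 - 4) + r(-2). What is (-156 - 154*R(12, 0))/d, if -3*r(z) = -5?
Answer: 1072/10767 ≈ 0.099563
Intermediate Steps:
r(z) = 5/3 (r(z) = -⅓*(-5) = 5/3)
R(A, G) = -10/3 (R(A, G) = (-1 - 4) + 5/3 = -5 + 5/3 = -10/3)
d = 3589 (d = -2 + (9²*43 + 108) = -2 + (81*43 + 108) = -2 + (3483 + 108) = -2 + 3591 = 3589)
(-156 - 154*R(12, 0))/d = (-156 - 154*(-10/3))/3589 = (-156 + 1540/3)*(1/3589) = (1072/3)*(1/3589) = 1072/10767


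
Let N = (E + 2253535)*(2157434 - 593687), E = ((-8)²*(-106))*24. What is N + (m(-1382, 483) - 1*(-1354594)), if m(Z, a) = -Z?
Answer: 3269356920069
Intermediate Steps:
E = -162816 (E = (64*(-106))*24 = -6784*24 = -162816)
N = 3269355564093 (N = (-162816 + 2253535)*(2157434 - 593687) = 2090719*1563747 = 3269355564093)
N + (m(-1382, 483) - 1*(-1354594)) = 3269355564093 + (-1*(-1382) - 1*(-1354594)) = 3269355564093 + (1382 + 1354594) = 3269355564093 + 1355976 = 3269356920069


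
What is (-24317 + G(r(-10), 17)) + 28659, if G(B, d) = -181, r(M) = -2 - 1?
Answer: 4161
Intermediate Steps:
r(M) = -3
(-24317 + G(r(-10), 17)) + 28659 = (-24317 - 181) + 28659 = -24498 + 28659 = 4161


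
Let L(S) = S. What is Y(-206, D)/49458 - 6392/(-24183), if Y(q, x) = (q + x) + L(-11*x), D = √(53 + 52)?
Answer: 51858973/199340469 - 5*√105/24729 ≈ 0.25808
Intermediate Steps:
D = √105 ≈ 10.247
Y(q, x) = q - 10*x (Y(q, x) = (q + x) - 11*x = q - 10*x)
Y(-206, D)/49458 - 6392/(-24183) = (-206 - 10*√105)/49458 - 6392/(-24183) = (-206 - 10*√105)*(1/49458) - 6392*(-1/24183) = (-103/24729 - 5*√105/24729) + 6392/24183 = 51858973/199340469 - 5*√105/24729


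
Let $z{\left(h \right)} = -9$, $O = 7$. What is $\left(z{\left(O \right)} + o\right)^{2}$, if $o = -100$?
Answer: $11881$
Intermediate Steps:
$\left(z{\left(O \right)} + o\right)^{2} = \left(-9 - 100\right)^{2} = \left(-109\right)^{2} = 11881$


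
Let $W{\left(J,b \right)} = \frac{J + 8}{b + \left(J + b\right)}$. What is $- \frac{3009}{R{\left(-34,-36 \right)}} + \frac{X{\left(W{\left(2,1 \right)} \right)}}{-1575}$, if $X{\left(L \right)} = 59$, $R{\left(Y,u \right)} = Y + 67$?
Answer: $- \frac{1580374}{17325} \approx -91.219$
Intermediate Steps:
$W{\left(J,b \right)} = \frac{8 + J}{J + 2 b}$
$R{\left(Y,u \right)} = 67 + Y$
$- \frac{3009}{R{\left(-34,-36 \right)}} + \frac{X{\left(W{\left(2,1 \right)} \right)}}{-1575} = - \frac{3009}{67 - 34} + \frac{59}{-1575} = - \frac{3009}{33} + 59 \left(- \frac{1}{1575}\right) = \left(-3009\right) \frac{1}{33} - \frac{59}{1575} = - \frac{1003}{11} - \frac{59}{1575} = - \frac{1580374}{17325}$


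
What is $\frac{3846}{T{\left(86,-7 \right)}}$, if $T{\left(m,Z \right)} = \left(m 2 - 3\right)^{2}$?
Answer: $\frac{3846}{28561} \approx 0.13466$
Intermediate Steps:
$T{\left(m,Z \right)} = \left(-3 + 2 m\right)^{2}$ ($T{\left(m,Z \right)} = \left(2 m - 3\right)^{2} = \left(-3 + 2 m\right)^{2}$)
$\frac{3846}{T{\left(86,-7 \right)}} = \frac{3846}{\left(-3 + 2 \cdot 86\right)^{2}} = \frac{3846}{\left(-3 + 172\right)^{2}} = \frac{3846}{169^{2}} = \frac{3846}{28561}$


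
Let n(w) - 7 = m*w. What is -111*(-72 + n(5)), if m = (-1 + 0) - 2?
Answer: 8880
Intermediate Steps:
m = -3 (m = -1 - 2 = -3)
n(w) = 7 - 3*w
-111*(-72 + n(5)) = -111*(-72 + (7 - 3*5)) = -111*(-72 + (7 - 15)) = -111*(-72 - 8) = -111*(-80) = 8880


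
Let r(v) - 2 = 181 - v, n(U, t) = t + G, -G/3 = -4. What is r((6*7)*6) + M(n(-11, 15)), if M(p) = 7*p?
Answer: 120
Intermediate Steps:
G = 12 (G = -3*(-4) = 12)
n(U, t) = 12 + t (n(U, t) = t + 12 = 12 + t)
r(v) = 183 - v (r(v) = 2 + (181 - v) = 183 - v)
r((6*7)*6) + M(n(-11, 15)) = (183 - 6*7*6) + 7*(12 + 15) = (183 - 42*6) + 7*27 = (183 - 1*252) + 189 = (183 - 252) + 189 = -69 + 189 = 120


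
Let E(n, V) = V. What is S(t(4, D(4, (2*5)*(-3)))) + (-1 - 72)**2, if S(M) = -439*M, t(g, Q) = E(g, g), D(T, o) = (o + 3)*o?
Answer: 3573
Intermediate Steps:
D(T, o) = o*(3 + o) (D(T, o) = (3 + o)*o = o*(3 + o))
t(g, Q) = g
S(t(4, D(4, (2*5)*(-3)))) + (-1 - 72)**2 = -439*4 + (-1 - 72)**2 = -1756 + (-73)**2 = -1756 + 5329 = 3573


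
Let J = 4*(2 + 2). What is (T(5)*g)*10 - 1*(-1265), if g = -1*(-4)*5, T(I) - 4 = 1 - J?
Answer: -935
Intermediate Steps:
J = 16 (J = 4*4 = 16)
T(I) = -11 (T(I) = 4 + (1 - 1*16) = 4 + (1 - 16) = 4 - 15 = -11)
g = 20 (g = 4*5 = 20)
(T(5)*g)*10 - 1*(-1265) = -11*20*10 - 1*(-1265) = -220*10 + 1265 = -2200 + 1265 = -935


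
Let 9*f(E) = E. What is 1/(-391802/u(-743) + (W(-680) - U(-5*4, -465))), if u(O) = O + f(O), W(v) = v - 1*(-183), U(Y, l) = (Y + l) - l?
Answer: -3715/8946 ≈ -0.41527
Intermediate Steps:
U(Y, l) = Y
f(E) = E/9
W(v) = 183 + v (W(v) = v + 183 = 183 + v)
u(O) = 10*O/9 (u(O) = O + O/9 = 10*O/9)
1/(-391802/u(-743) + (W(-680) - U(-5*4, -465))) = 1/(-391802/((10/9)*(-743)) + ((183 - 680) - (-5)*4)) = 1/(-391802/(-7430/9) + (-497 - 1*(-20))) = 1/(-391802*(-9/7430) + (-497 + 20)) = 1/(1763109/3715 - 477) = 1/(-8946/3715) = -3715/8946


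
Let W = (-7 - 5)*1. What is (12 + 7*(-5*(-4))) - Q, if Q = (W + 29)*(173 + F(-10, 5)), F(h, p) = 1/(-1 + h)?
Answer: -30662/11 ≈ -2787.5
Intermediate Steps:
W = -12 (W = -12*1 = -12)
Q = 32334/11 (Q = (-12 + 29)*(173 + 1/(-1 - 10)) = 17*(173 + 1/(-11)) = 17*(173 - 1/11) = 17*(1902/11) = 32334/11 ≈ 2939.5)
(12 + 7*(-5*(-4))) - Q = (12 + 7*(-5*(-4))) - 1*32334/11 = (12 + 7*20) - 32334/11 = (12 + 140) - 32334/11 = 152 - 32334/11 = -30662/11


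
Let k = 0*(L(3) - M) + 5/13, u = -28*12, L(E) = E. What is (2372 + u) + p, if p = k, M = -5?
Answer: 26473/13 ≈ 2036.4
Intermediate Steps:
u = -336
k = 5/13 (k = 0*(3 - 1*(-5)) + 5/13 = 0*(3 + 5) + 5*(1/13) = 0*8 + 5/13 = 0 + 5/13 = 5/13 ≈ 0.38462)
p = 5/13 ≈ 0.38462
(2372 + u) + p = (2372 - 336) + 5/13 = 2036 + 5/13 = 26473/13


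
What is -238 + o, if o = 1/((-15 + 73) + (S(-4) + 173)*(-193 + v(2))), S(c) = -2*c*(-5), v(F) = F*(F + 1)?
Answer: -5905495/24813 ≈ -238.00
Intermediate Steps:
v(F) = F*(1 + F)
S(c) = 10*c
o = -1/24813 (o = 1/((-15 + 73) + (10*(-4) + 173)*(-193 + 2*(1 + 2))) = 1/(58 + (-40 + 173)*(-193 + 2*3)) = 1/(58 + 133*(-193 + 6)) = 1/(58 + 133*(-187)) = 1/(58 - 24871) = 1/(-24813) = -1/24813 ≈ -4.0301e-5)
-238 + o = -238 - 1/24813 = -5905495/24813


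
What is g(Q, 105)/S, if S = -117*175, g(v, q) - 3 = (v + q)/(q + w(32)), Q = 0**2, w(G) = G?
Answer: -172/935025 ≈ -0.00018395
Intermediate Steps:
Q = 0
g(v, q) = 3 + (q + v)/(32 + q) (g(v, q) = 3 + (v + q)/(q + 32) = 3 + (q + v)/(32 + q))
S = -20475
g(Q, 105)/S = ((96 + 0 + 4*105)/(32 + 105))/(-20475) = ((96 + 0 + 420)/137)*(-1/20475) = ((1/137)*516)*(-1/20475) = (516/137)*(-1/20475) = -172/935025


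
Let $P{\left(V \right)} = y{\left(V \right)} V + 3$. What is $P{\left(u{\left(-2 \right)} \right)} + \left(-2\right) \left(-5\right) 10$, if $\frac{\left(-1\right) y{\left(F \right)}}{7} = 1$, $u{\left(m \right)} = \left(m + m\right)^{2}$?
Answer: $-9$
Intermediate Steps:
$u{\left(m \right)} = 4 m^{2}$ ($u{\left(m \right)} = \left(2 m\right)^{2} = 4 m^{2}$)
$y{\left(F \right)} = -7$ ($y{\left(F \right)} = \left(-7\right) 1 = -7$)
$P{\left(V \right)} = 3 - 7 V$ ($P{\left(V \right)} = - 7 V + 3 = 3 - 7 V$)
$P{\left(u{\left(-2 \right)} \right)} + \left(-2\right) \left(-5\right) 10 = \left(3 - 7 \cdot 4 \left(-2\right)^{2}\right) + \left(-2\right) \left(-5\right) 10 = \left(3 - 7 \cdot 4 \cdot 4\right) + 10 \cdot 10 = \left(3 - 112\right) + 100 = -109 + 100 = -9$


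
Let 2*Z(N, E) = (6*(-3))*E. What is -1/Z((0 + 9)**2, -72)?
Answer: -1/648 ≈ -0.0015432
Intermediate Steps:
Z(N, E) = -9*E (Z(N, E) = ((6*(-3))*E)/2 = (-18*E)/2 = -9*E)
-1/Z((0 + 9)**2, -72) = -1/((-9*(-72))) = -1/648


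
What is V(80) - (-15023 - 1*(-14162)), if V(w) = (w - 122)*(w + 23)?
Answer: -3465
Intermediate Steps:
V(w) = (-122 + w)*(23 + w)
V(80) - (-15023 - 1*(-14162)) = (-2806 + 80**2 - 99*80) - (-15023 - 1*(-14162)) = (-2806 + 6400 - 7920) - (-15023 + 14162) = -4326 - 1*(-861) = -4326 + 861 = -3465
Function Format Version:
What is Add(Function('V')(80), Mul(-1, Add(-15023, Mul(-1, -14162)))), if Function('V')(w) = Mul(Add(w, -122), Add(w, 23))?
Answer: -3465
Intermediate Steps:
Function('V')(w) = Mul(Add(-122, w), Add(23, w))
Add(Function('V')(80), Mul(-1, Add(-15023, Mul(-1, -14162)))) = Add(Add(-2806, Pow(80, 2), Mul(-99, 80)), Mul(-1, Add(-15023, Mul(-1, -14162)))) = Add(Add(-2806, 6400, -7920), Mul(-1, Add(-15023, 14162))) = Add(-4326, Mul(-1, -861)) = Add(-4326, 861) = -3465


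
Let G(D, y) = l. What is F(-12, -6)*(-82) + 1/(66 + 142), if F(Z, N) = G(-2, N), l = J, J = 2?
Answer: -34111/208 ≈ -164.00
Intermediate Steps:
l = 2
G(D, y) = 2
F(Z, N) = 2
F(-12, -6)*(-82) + 1/(66 + 142) = 2*(-82) + 1/(66 + 142) = -164 + 1/208 = -34111/208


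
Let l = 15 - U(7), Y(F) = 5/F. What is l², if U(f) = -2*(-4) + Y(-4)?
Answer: 1089/16 ≈ 68.063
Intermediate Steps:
U(f) = 27/4 (U(f) = -2*(-4) + 5/(-4) = 8 + 5*(-¼) = 8 - 5/4 = 27/4)
l = 33/4 (l = 15 - 1*27/4 = 15 - 27/4 = 33/4 ≈ 8.2500)
l² = (33/4)² = 1089/16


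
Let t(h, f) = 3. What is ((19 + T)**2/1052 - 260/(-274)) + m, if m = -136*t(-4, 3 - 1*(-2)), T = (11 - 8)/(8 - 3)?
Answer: -366332513/900775 ≈ -406.69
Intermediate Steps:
T = 3/5 ≈ 0.60000
m = -408 (m = -136*3 = -408)
((19 + T)**2/1052 - 260/(-274)) + m = ((19 + 3/5)**2/1052 - 260/(-274)) - 408 = ((98/5)**2*(1/1052) - 260*(-1/274)) - 408 = ((9604/25)*(1/1052) + 130/137) - 408 = (2401/6575 + 130/137) - 408 = 1183687/900775 - 408 = -366332513/900775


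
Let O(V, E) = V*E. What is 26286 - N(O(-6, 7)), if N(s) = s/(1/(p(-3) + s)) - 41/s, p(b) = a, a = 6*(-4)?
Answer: 987547/42 ≈ 23513.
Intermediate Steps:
a = -24
p(b) = -24
O(V, E) = E*V
N(s) = -41/s + s*(-24 + s) (N(s) = s/(1/(-24 + s)) - 41/s = s*(-24 + s) - 41/s = -41/s + s*(-24 + s))
26286 - N(O(-6, 7)) = 26286 - (-41 + (7*(-6))²*(-24 + 7*(-6)))/(7*(-6)) = 26286 - (-41 + (-42)²*(-24 - 42))/(-42) = 26286 - (-1)*(-41 + 1764*(-66))/42 = 26286 - (-1)*(-41 - 116424)/42 = 26286 - (-1)*(-116465)/42 = 26286 - 1*116465/42 = 26286 - 116465/42 = 987547/42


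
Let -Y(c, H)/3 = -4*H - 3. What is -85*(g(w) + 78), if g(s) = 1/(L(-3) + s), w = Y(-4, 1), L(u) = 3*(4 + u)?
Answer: -159205/24 ≈ -6633.5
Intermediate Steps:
L(u) = 12 + 3*u
Y(c, H) = 9 + 12*H (Y(c, H) = -3*(-4*H - 3) = -3*(-3 - 4*H) = 9 + 12*H)
w = 21 (w = 9 + 12*1 = 9 + 12 = 21)
g(s) = 1/(3 + s) (g(s) = 1/((12 + 3*(-3)) + s) = 1/((12 - 9) + s) = 1/(3 + s))
-85*(g(w) + 78) = -85*(1/(3 + 21) + 78) = -85*(1/24 + 78) = -85*1873/24 = -159205/24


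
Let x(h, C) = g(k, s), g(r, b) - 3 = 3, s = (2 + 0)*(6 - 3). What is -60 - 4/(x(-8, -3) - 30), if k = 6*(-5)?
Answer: -359/6 ≈ -59.833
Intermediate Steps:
s = 6 (s = 2*3 = 6)
k = -30
g(r, b) = 6 (g(r, b) = 3 + 3 = 6)
x(h, C) = 6
-60 - 4/(x(-8, -3) - 30) = -60 - 4/(6 - 30) = -60 - 4/(-24) = -60 - 1/24*(-4) = -60 + ⅙ = -359/6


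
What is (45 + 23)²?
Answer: 4624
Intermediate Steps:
(45 + 23)² = 68² = 4624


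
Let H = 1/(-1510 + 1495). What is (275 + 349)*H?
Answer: -208/5 ≈ -41.600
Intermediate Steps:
H = -1/15 (H = 1/(-15) = -1/15 ≈ -0.066667)
(275 + 349)*H = (275 + 349)*(-1/15) = 624*(-1/15) = -208/5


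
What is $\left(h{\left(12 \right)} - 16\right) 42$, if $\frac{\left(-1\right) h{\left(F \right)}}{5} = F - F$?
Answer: $-672$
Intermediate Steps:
$h{\left(F \right)} = 0$ ($h{\left(F \right)} = - 5 \left(F - F\right) = \left(-5\right) 0 = 0$)
$\left(h{\left(12 \right)} - 16\right) 42 = \left(0 - 16\right) 42 = \left(-16\right) 42 = -672$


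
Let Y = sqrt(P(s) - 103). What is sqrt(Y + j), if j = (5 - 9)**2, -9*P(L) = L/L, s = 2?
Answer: 2*sqrt(36 + 3*I*sqrt(58))/3 ≈ 4.1803 + 1.2145*I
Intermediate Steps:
P(L) = -1/9 (P(L) = -L/(9*L) = -1/9*1 = -1/9)
j = 16 (j = (-4)**2 = 16)
Y = 4*I*sqrt(58)/3 (Y = sqrt(-1/9 - 103) = sqrt(-928/9) = 4*I*sqrt(58)/3 ≈ 10.154*I)
sqrt(Y + j) = sqrt(4*I*sqrt(58)/3 + 16) = sqrt(16 + 4*I*sqrt(58)/3)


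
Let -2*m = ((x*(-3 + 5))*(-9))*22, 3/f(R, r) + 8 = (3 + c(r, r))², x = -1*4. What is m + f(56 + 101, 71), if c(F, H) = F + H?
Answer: -16645461/21017 ≈ -792.00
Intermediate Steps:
x = -4
f(R, r) = 3/(-8 + (3 + 2*r)²) (f(R, r) = 3/(-8 + (3 + (r + r))²) = 3/(-8 + (3 + 2*r)²))
m = -792 (m = --4*(-3 + 5)*(-9)*22/2 = --4*2*(-9)*22/2 = -(-8*(-9))*22/2 = -36*22 = -½*1584 = -792)
m + f(56 + 101, 71) = -792 + 3/(-8 + (3 + 2*71)²) = -792 + 3/(-8 + (3 + 142)²) = -792 + 3/(-8 + 145²) = -792 + 3/(-8 + 21025) = -792 + 3/21017 = -16645461/21017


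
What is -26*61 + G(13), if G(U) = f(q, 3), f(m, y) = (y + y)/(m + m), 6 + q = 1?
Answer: -7933/5 ≈ -1586.6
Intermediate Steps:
q = -5 (q = -6 + 1 = -5)
f(m, y) = y/m (f(m, y) = (2*y)/((2*m)) = (2*y)*(1/(2*m)) = y/m)
G(U) = -⅗ (G(U) = 3/(-5) = 3*(-⅕) = -⅗)
-26*61 + G(13) = -26*61 - ⅗ = -1586 - ⅗ = -7933/5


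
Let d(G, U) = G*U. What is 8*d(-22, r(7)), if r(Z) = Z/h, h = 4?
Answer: -308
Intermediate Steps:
r(Z) = Z/4
8*d(-22, r(7)) = 8*(-11*7/2) = 8*(-22*7/4) = 8*(-77/2) = -308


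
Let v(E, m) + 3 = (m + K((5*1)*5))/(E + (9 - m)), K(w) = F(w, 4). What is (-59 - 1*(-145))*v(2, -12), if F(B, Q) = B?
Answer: -4816/23 ≈ -209.39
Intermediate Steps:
K(w) = w
v(E, m) = -3 + (25 + m)/(9 + E - m) (v(E, m) = -3 + (m + (5*1)*5)/(E + (9 - m)) = -3 + (m + 5*5)/(9 + E - m) = -3 + (m + 25)/(9 + E - m) = -3 + (25 + m)/(9 + E - m))
(-59 - 1*(-145))*v(2, -12) = (-59 - 1*(-145))*((-2 - 3*2 + 4*(-12))/(9 + 2 - 1*(-12))) = (-59 + 145)*((-2 - 6 - 48)/(9 + 2 + 12)) = 86*(-56/23) = -4816/23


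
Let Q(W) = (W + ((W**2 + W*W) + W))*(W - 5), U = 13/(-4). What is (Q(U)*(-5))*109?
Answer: 2104245/32 ≈ 65758.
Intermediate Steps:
U = -13/4 (U = 13*(-1/4) = -13/4 ≈ -3.2500)
Q(W) = (-5 + W)*(2*W + 2*W**2) (Q(W) = (W + ((W**2 + W**2) + W))*(-5 + W) = (W + (2*W**2 + W))*(-5 + W) = (W + (W + 2*W**2))*(-5 + W) = (2*W + 2*W**2)*(-5 + W) = (-5 + W)*(2*W + 2*W**2))
(Q(U)*(-5))*109 = ((2*(-13/4)*(-5 + (-13/4)**2 - 4*(-13/4)))*(-5))*109 = ((2*(-13/4)*(-5 + 169/16 + 13))*(-5))*109 = ((2*(-13/4)*(297/16))*(-5))*109 = -3861/32*(-5)*109 = (19305/32)*109 = 2104245/32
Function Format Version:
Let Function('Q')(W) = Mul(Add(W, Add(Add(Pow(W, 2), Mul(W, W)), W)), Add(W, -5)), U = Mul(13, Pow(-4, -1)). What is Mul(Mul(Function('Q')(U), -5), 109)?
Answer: Rational(2104245, 32) ≈ 65758.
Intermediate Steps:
U = Rational(-13, 4) (U = Mul(13, Rational(-1, 4)) = Rational(-13, 4) ≈ -3.2500)
Function('Q')(W) = Mul(Add(-5, W), Add(Mul(2, W), Mul(2, Pow(W, 2)))) (Function('Q')(W) = Mul(Add(W, Add(Add(Pow(W, 2), Pow(W, 2)), W)), Add(-5, W)) = Mul(Add(W, Add(Mul(2, Pow(W, 2)), W)), Add(-5, W)) = Mul(Add(W, Add(W, Mul(2, Pow(W, 2)))), Add(-5, W)) = Mul(Add(Mul(2, W), Mul(2, Pow(W, 2))), Add(-5, W)) = Mul(Add(-5, W), Add(Mul(2, W), Mul(2, Pow(W, 2)))))
Mul(Mul(Function('Q')(U), -5), 109) = Mul(Mul(Mul(2, Rational(-13, 4), Add(-5, Pow(Rational(-13, 4), 2), Mul(-4, Rational(-13, 4)))), -5), 109) = Mul(Mul(Mul(2, Rational(-13, 4), Add(-5, Rational(169, 16), 13)), -5), 109) = Mul(Mul(Mul(2, Rational(-13, 4), Rational(297, 16)), -5), 109) = Mul(Mul(Rational(-3861, 32), -5), 109) = Mul(Rational(19305, 32), 109) = Rational(2104245, 32)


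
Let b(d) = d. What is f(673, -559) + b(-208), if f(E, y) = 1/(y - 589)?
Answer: -238785/1148 ≈ -208.00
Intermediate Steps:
f(E, y) = 1/(-589 + y)
f(673, -559) + b(-208) = 1/(-589 - 559) - 208 = 1/(-1148) - 208 = -1/1148 - 208 = -238785/1148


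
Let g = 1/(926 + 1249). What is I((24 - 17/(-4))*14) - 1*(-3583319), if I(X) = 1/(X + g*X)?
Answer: 3083833000127/860608 ≈ 3.5833e+6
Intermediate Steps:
g = 1/2175 ≈ 0.00045977
I(X) = 2175/(2176*X) (I(X) = 1/(X + X/2175) = 1/(2176*X/2175) = 2175/(2176*X))
I((24 - 17/(-4))*14) - 1*(-3583319) = 2175/(2176*(((24 - 17/(-4))*14))) - 1*(-3583319) = 2175/(2176*(((24 - 17*(-¼))*14))) + 3583319 = 2175/(2176*(((24 + 17/4)*14))) + 3583319 = 2175/(2176*(((113/4)*14))) + 3583319 = 2175/(2176*(791/2)) + 3583319 = (2175/2176)*(2/791) + 3583319 = 2175/860608 + 3583319 = 3083833000127/860608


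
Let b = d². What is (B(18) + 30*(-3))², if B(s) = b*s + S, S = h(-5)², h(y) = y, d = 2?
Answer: 49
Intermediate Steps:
S = 25 (S = (-5)² = 25)
b = 4 (b = 2² = 4)
B(s) = 25 + 4*s (B(s) = 4*s + 25 = 25 + 4*s)
(B(18) + 30*(-3))² = ((25 + 4*18) + 30*(-3))² = ((25 + 72) - 90)² = (97 - 90)² = 7² = 49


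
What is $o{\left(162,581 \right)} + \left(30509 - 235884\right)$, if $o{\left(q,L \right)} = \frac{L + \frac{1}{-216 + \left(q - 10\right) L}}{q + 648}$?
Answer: $- \frac{4885016258741}{23785920} \approx -2.0537 \cdot 10^{5}$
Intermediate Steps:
$o{\left(q,L \right)} = \frac{L + \frac{1}{-216 + L \left(-10 + q\right)}}{648 + q}$ ($o{\left(q,L \right)} = \frac{L + \frac{1}{-216 + \left(-10 + q\right) L}}{648 + q} = \frac{L + \frac{1}{-216 + L \left(-10 + q\right)}}{648 + q}$)
$o{\left(162,581 \right)} + \left(30509 - 235884\right) = \frac{-1 + 10 \cdot 581^{2} + 216 \cdot 581 - 162 \cdot 581^{2}}{139968 + 216 \cdot 162 + 6480 \cdot 581 - 581 \cdot 162^{2} - 370678 \cdot 162} + \left(30509 - 235884\right) = \frac{-1 + 10 \cdot 337561 + 125496 - 162 \cdot 337561}{139968 + 34992 + 3764880 - 581 \cdot 26244 - 60049836} - 205375 = \frac{-1 + 3375610 + 125496 - 54684882}{139968 + 34992 + 3764880 - 15247764 - 60049836} - 205375 = \frac{1}{-71357760} \left(-51183777\right) - 205375 = \left(- \frac{1}{71357760}\right) \left(-51183777\right) - 205375 = \frac{17061259}{23785920} - 205375 = - \frac{4885016258741}{23785920}$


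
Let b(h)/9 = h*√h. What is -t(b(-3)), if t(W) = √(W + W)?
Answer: 3*3^(¾)*(-1 + I) ≈ -6.8385 + 6.8385*I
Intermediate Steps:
b(h) = 9*h^(3/2) (b(h) = 9*(h*√h) = 9*h^(3/2))
t(W) = √2*√W (t(W) = √(2*W) = √2*√W)
-t(b(-3)) = -√2*√(9*(-3)^(3/2)) = -√2*√(9*(-3*I*√3)) = -√2*√(-27*I*√3) = -√2*3*3^(¾)*√(-I) = -3*√2*3^(¾)*√(-I)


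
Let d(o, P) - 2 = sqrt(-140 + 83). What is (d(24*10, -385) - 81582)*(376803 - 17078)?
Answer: -29346365500 + 359725*I*sqrt(57) ≈ -2.9346e+10 + 2.7159e+6*I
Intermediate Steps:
d(o, P) = 2 + I*sqrt(57) (d(o, P) = 2 + sqrt(-140 + 83) = 2 + sqrt(-57) = 2 + I*sqrt(57))
(d(24*10, -385) - 81582)*(376803 - 17078) = ((2 + I*sqrt(57)) - 81582)*(376803 - 17078) = (-81580 + I*sqrt(57))*359725 = -29346365500 + 359725*I*sqrt(57)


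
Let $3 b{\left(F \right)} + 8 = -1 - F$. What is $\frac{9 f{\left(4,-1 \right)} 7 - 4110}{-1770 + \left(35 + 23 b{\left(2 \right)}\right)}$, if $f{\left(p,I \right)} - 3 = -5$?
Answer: $\frac{6354}{2729} \approx 2.3283$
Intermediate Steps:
$f{\left(p,I \right)} = -2$ ($f{\left(p,I \right)} = 3 - 5 = -2$)
$b{\left(F \right)} = -3 - \frac{F}{3}$ ($b{\left(F \right)} = - \frac{8}{3} + \frac{-1 - F}{3} = - \frac{8}{3} - \left(\frac{1}{3} + \frac{F}{3}\right) = -3 - \frac{F}{3}$)
$\frac{9 f{\left(4,-1 \right)} 7 - 4110}{-1770 + \left(35 + 23 b{\left(2 \right)}\right)} = \frac{9 \left(-2\right) 7 - 4110}{-1770 + \left(35 + 23 \left(-3 - \frac{2}{3}\right)\right)} = \frac{\left(-18\right) 7 - 4110}{-1770 + \left(35 + 23 \left(-3 - \frac{2}{3}\right)\right)} = \frac{-126 - 4110}{-1770 + \left(35 + 23 \left(- \frac{11}{3}\right)\right)} = - \frac{4236}{-1770 + \left(35 - \frac{253}{3}\right)} = - \frac{4236}{-1770 - \frac{148}{3}} = - \frac{4236}{- \frac{5458}{3}} = \left(-4236\right) \left(- \frac{3}{5458}\right) = \frac{6354}{2729}$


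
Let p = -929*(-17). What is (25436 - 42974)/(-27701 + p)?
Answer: 8769/5954 ≈ 1.4728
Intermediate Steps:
p = 15793
(25436 - 42974)/(-27701 + p) = (25436 - 42974)/(-27701 + 15793) = -17538/(-11908) = -17538*(-1/11908) = 8769/5954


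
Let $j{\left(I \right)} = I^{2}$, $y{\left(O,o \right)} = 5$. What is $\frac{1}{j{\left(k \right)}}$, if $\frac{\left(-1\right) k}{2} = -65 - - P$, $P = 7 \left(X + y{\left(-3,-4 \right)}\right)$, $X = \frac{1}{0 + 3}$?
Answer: $\frac{9}{27556} \approx 0.00032661$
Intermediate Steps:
$X = \frac{1}{3} \approx 0.33333$
$P = \frac{112}{3}$ ($P = 7 \left(\frac{1}{3} + 5\right) = 7 \cdot \frac{16}{3} = \frac{112}{3} \approx 37.333$)
$k = \frac{166}{3}$ ($k = - 2 \left(-65 - \left(-1\right) \frac{112}{3}\right) = - 2 \left(-65 - - \frac{112}{3}\right) = - 2 \left(-65 + \frac{112}{3}\right) = \left(-2\right) \left(- \frac{83}{3}\right) = \frac{166}{3} \approx 55.333$)
$\frac{1}{j{\left(k \right)}} = \frac{1}{\left(\frac{166}{3}\right)^{2}} = \frac{1}{\frac{27556}{9}} = \frac{9}{27556}$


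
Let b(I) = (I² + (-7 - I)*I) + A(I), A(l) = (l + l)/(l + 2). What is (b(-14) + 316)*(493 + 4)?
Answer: 620753/3 ≈ 2.0692e+5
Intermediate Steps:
A(l) = 2*l/(2 + l) (A(l) = (2*l)/(2 + l) = 2*l/(2 + l))
b(I) = I² + I*(-7 - I) + 2*I/(2 + I) (b(I) = (I² + (-7 - I)*I) + 2*I/(2 + I) = (I² + I*(-7 - I)) + 2*I/(2 + I) = I² + I*(-7 - I) + 2*I/(2 + I))
(b(-14) + 316)*(493 + 4) = (-14*(-12 - 7*(-14))/(2 - 14) + 316)*(493 + 4) = (-14*(-12 + 98)/(-12) + 316)*497 = (-14*(-1/12)*86 + 316)*497 = (301/3 + 316)*497 = (1249/3)*497 = 620753/3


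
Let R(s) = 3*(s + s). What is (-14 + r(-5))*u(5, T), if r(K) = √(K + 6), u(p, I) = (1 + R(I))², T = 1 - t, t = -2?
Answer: -4693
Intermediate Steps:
R(s) = 6*s (R(s) = 3*(2*s) = 6*s)
T = 3 (T = 1 - 1*(-2) = 1 + 2 = 3)
u(p, I) = (1 + 6*I)²
r(K) = √(6 + K)
(-14 + r(-5))*u(5, T) = (-14 + √(6 - 5))*(1 + 6*3)² = (-14 + √1)*(1 + 18)² = (-14 + 1)*19² = -13*361 = -4693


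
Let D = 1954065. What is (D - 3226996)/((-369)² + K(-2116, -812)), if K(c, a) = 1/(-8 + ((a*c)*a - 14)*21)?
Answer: -37295109289968266/3989328075152045 ≈ -9.3487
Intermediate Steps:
K(c, a) = 1/(-302 + 21*c*a²) (K(c, a) = 1/(-8 + (c*a² - 14)*21) = 1/(-8 + (-14 + c*a²)*21) = 1/(-8 + (-294 + 21*c*a²)) = 1/(-302 + 21*c*a²))
(D - 3226996)/((-369)² + K(-2116, -812)) = (1954065 - 3226996)/((-369)² + 1/(-302 + 21*(-2116)*(-812)²)) = -1272931/(136161 + 1/(-302 + 21*(-2116)*659344)) = -1272931/(136161 + 1/(-302 - 29298609984)) = -1272931/(136161 + 1/(-29298610286)) = -1272931/(136161 - 1/29298610286) = -1272931/3989328075152045/29298610286 = -1272931*29298610286/3989328075152045 = -37295109289968266/3989328075152045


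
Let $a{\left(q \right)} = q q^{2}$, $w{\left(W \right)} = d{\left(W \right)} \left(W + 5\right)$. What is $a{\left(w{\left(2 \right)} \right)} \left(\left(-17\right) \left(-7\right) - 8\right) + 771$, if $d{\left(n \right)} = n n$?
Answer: $2437443$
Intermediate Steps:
$d{\left(n \right)} = n^{2}$
$w{\left(W \right)} = W^{2} \left(5 + W\right)$ ($w{\left(W \right)} = W^{2} \left(W + 5\right) = W^{2} \left(5 + W\right)$)
$a{\left(q \right)} = q^{3}$
$a{\left(w{\left(2 \right)} \right)} \left(\left(-17\right) \left(-7\right) - 8\right) + 771 = \left(2^{2} \left(5 + 2\right)\right)^{3} \left(\left(-17\right) \left(-7\right) - 8\right) + 771 = \left(4 \cdot 7\right)^{3} \left(119 - 8\right) + 771 = 28^{3} \cdot 111 + 771 = 21952 \cdot 111 + 771 = 2436672 + 771 = 2437443$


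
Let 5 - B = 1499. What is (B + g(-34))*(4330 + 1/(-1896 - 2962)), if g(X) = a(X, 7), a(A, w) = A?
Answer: -16070846196/2429 ≈ -6.6162e+6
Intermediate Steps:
B = -1494 (B = 5 - 1*1499 = 5 - 1499 = -1494)
g(X) = X
(B + g(-34))*(4330 + 1/(-1896 - 2962)) = (-1494 - 34)*(4330 + 1/(-1896 - 2962)) = -1528*(4330 + 1/(-4858)) = -1528*(4330 - 1/4858) = -1528*21035139/4858 = -16070846196/2429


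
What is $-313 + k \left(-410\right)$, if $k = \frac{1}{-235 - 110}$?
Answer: $- \frac{21515}{69} \approx -311.81$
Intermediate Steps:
$k = - \frac{1}{345}$ ($k = \frac{1}{-345} = - \frac{1}{345} \approx -0.0028986$)
$-313 + k \left(-410\right) = -313 - - \frac{82}{69} = -313 + \frac{82}{69} = - \frac{21515}{69}$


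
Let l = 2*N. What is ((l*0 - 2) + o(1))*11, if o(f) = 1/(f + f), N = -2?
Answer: -33/2 ≈ -16.500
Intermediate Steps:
l = -4 (l = 2*(-2) = -4)
o(f) = 1/(2*f)
((l*0 - 2) + o(1))*11 = ((-4*0 - 2) + (½)/1)*11 = ((0 - 2) + (½)*1)*11 = (-2 + ½)*11 = -3/2*11 = -33/2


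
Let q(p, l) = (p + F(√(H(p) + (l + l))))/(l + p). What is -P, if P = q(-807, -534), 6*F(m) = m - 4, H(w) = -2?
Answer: -2423/4023 + I*√1070/8046 ≈ -0.60229 + 0.0040655*I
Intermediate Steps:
F(m) = -⅔ + m/6 (F(m) = (m - 4)/6 = (-4 + m)/6 = -⅔ + m/6)
q(p, l) = (-⅔ + p + √(-2 + 2*l)/6)/(l + p) (q(p, l) = (p + (-⅔ + √(-2 + (l + l))/6))/(l + p) = (p + (-⅔ + √(-2 + 2*l)/6))/(l + p) = (-⅔ + p + √(-2 + 2*l)/6)/(l + p))
P = 2423/4023 - I*√1070/8046 (P = (-⅔ - 807 + √(-2 + 2*(-534))/6)/(-534 - 807) = (-⅔ - 807 + √(-2 - 1068)/6)/(-1341) = -(-⅔ - 807 + √(-1070)/6)/1341 = -(-⅔ - 807 + (I*√1070)/6)/1341 = -(-⅔ - 807 + I*√1070/6)/1341 = -(-2423/3 + I*√1070/6)/1341 = 2423/4023 - I*√1070/8046 ≈ 0.60229 - 0.0040655*I)
-P = -(2423/4023 - I*√1070/8046) = -2423/4023 + I*√1070/8046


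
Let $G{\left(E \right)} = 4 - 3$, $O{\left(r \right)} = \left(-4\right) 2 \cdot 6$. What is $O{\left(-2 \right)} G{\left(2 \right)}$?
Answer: $-48$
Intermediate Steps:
$O{\left(r \right)} = -48$ ($O{\left(r \right)} = \left(-8\right) 6 = -48$)
$G{\left(E \right)} = 1$ ($G{\left(E \right)} = 4 - 3 = 1$)
$O{\left(-2 \right)} G{\left(2 \right)} = \left(-48\right) 1 = -48$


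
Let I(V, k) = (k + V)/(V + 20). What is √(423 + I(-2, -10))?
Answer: √3801/3 ≈ 20.551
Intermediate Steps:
I(V, k) = (V + k)/(20 + V)
√(423 + I(-2, -10)) = √(423 + (-2 - 10)/(20 - 2)) = √(423 - 12/18) = √(423 + (1/18)*(-12)) = √(423 - ⅔) = √(1267/3) = √3801/3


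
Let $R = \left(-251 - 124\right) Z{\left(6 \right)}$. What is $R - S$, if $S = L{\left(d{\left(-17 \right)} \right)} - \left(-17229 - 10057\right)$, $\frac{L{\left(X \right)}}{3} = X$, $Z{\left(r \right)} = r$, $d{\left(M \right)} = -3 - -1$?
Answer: $-29530$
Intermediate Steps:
$d{\left(M \right)} = -2$ ($d{\left(M \right)} = -3 + 1 = -2$)
$L{\left(X \right)} = 3 X$
$R = -2250$ ($R = \left(-251 - 124\right) 6 = \left(-375\right) 6 = -2250$)
$S = 27280$ ($S = 3 \left(-2\right) - \left(-17229 - 10057\right) = -6 - \left(-17229 - 10057\right) = -6 - -27286 = -6 + 27286 = 27280$)
$R - S = -2250 - 27280 = -29530$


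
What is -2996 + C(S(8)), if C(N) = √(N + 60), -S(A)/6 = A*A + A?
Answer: -2996 + 2*I*√93 ≈ -2996.0 + 19.287*I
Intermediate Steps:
S(A) = -6*A - 6*A² (S(A) = -6*(A*A + A) = -6*(A² + A) = -6*(A + A²) = -6*A - 6*A²)
C(N) = √(60 + N)
-2996 + C(S(8)) = -2996 + √(60 - 6*8*(1 + 8)) = -2996 + √(60 - 6*8*9) = -2996 + √(60 - 432) = -2996 + √(-372) = -2996 + 2*I*√93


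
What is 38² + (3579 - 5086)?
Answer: -63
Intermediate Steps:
38² + (3579 - 5086) = 1444 - 1507 = -63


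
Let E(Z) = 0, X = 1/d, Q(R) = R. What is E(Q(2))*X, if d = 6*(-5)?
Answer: 0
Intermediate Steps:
d = -30
X = -1/30 (X = 1/(-30) = -1/30 ≈ -0.033333)
E(Q(2))*X = 0*(-1/30) = 0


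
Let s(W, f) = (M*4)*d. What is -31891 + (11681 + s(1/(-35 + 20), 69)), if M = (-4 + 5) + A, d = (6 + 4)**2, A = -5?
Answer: -21810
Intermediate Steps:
d = 100 (d = 10**2 = 100)
M = -4 (M = (-4 + 5) - 5 = 1 - 5 = -4)
s(W, f) = -1600 (s(W, f) = -4*4*100 = -16*100 = -1600)
-31891 + (11681 + s(1/(-35 + 20), 69)) = -31891 + (11681 - 1600) = -31891 + 10081 = -21810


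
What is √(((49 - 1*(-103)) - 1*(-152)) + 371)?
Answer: 15*√3 ≈ 25.981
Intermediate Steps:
√(((49 - 1*(-103)) - 1*(-152)) + 371) = √(((49 + 103) + 152) + 371) = √((152 + 152) + 371) = √(304 + 371) = √675 = 15*√3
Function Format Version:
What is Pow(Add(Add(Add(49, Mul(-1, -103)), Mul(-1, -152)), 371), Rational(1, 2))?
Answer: Mul(15, Pow(3, Rational(1, 2))) ≈ 25.981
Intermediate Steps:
Pow(Add(Add(Add(49, Mul(-1, -103)), Mul(-1, -152)), 371), Rational(1, 2)) = Pow(Add(Add(Add(49, 103), 152), 371), Rational(1, 2)) = Pow(Add(Add(152, 152), 371), Rational(1, 2)) = Pow(Add(304, 371), Rational(1, 2)) = Pow(675, Rational(1, 2)) = Mul(15, Pow(3, Rational(1, 2)))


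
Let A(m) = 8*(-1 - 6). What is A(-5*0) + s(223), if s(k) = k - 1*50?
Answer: 117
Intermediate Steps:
s(k) = -50 + k (s(k) = k - 50 = -50 + k)
A(m) = -56 (A(m) = 8*(-7) = -56)
A(-5*0) + s(223) = -56 + (-50 + 223) = -56 + 173 = 117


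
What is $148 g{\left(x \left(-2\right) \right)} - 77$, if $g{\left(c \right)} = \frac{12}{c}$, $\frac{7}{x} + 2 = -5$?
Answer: $811$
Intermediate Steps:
$x = -1$ ($x = \frac{7}{-2 - 5} = \frac{7}{-7} = 7 \left(- \frac{1}{7}\right) = -1$)
$148 g{\left(x \left(-2\right) \right)} - 77 = 148 \frac{12}{\left(-1\right) \left(-2\right)} - 77 = 148 \cdot \frac{12}{2} - 77 = 148 \cdot 12 \cdot \frac{1}{2} - 77 = 148 \cdot 6 - 77 = 888 - 77 = 811$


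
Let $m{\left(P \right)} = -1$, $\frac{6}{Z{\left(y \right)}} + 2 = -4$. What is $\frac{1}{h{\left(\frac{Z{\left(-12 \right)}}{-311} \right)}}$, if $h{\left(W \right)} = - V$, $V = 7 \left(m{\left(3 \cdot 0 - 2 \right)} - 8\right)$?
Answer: $\frac{1}{63} \approx 0.015873$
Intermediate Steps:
$Z{\left(y \right)} = -1$ ($Z{\left(y \right)} = \frac{6}{-2 - 4} = \frac{6}{-6} = 6 \left(- \frac{1}{6}\right) = -1$)
$V = -63$ ($V = 7 \left(-1 - 8\right) = 7 \left(-9\right) = -63$)
$h{\left(W \right)} = 63$ ($h{\left(W \right)} = \left(-1\right) \left(-63\right) = 63$)
$\frac{1}{h{\left(\frac{Z{\left(-12 \right)}}{-311} \right)}} = \frac{1}{63}$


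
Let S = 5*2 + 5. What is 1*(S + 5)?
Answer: 20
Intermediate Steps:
S = 15 (S = 10 + 5 = 15)
1*(S + 5) = 1*(15 + 5) = 1*20 = 20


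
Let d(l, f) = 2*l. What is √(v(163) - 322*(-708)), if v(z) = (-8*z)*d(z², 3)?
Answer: 2*I*√17265994 ≈ 8310.5*I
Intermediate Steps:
v(z) = -16*z³ (v(z) = (-8*z)*(2*z²) = -16*z³)
√(v(163) - 322*(-708)) = √(-16*163³ - 322*(-708)) = √(-16*4330747 + 227976) = √(-69291952 + 227976) = √(-69063976) = 2*I*√17265994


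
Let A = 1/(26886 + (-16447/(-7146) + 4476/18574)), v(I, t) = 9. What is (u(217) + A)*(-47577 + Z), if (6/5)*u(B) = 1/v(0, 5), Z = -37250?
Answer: -757154024683194731/96360596525286 ≈ -7857.5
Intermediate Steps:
u(B) = 5/54 (u(B) = (5/6)/9 = (5/6)*(1/9) = 5/54)
A = 66364902/1784455491209 (A = 1/(26886 + (-16447*(-1/7146) + 4476*(1/18574))) = 1/(26886 + (16447/7146 + 2238/9287)) = 1/(26886 + 168736037/66364902) = 1/(1784455491209/66364902) = 66364902/1784455491209 ≈ 3.7191e-5)
(u(217) + A)*(-47577 + Z) = (5/54 + 66364902/1784455491209)*(-47577 - 37250) = (8925861160753/96360596525286)*(-84827) = -757154024683194731/96360596525286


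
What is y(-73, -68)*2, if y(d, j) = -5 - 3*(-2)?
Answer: 2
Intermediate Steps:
y(d, j) = 1 (y(d, j) = -5 + 6 = 1)
y(-73, -68)*2 = 1*2 = 2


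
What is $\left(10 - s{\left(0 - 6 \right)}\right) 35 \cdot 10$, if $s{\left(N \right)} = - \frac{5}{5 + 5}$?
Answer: $3675$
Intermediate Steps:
$s{\left(N \right)} = - \frac{1}{2}$ ($s{\left(N \right)} = - \frac{5}{10} = \left(-5\right) \frac{1}{10} = - \frac{1}{2}$)
$\left(10 - s{\left(0 - 6 \right)}\right) 35 \cdot 10 = \left(10 - - \frac{1}{2}\right) 35 \cdot 10 = \left(10 + \frac{1}{2}\right) 35 \cdot 10 = \frac{21}{2} \cdot 35 \cdot 10 = \frac{735}{2} \cdot 10 = 3675$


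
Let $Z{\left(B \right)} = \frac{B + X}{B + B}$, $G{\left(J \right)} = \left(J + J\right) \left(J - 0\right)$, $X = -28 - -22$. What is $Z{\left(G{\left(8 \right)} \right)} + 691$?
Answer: $\frac{88509}{128} \approx 691.48$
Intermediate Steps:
$X = -6$ ($X = -28 + 22 = -6$)
$G{\left(J \right)} = 2 J^{2}$ ($G{\left(J \right)} = 2 J \left(J + 0\right) = 2 J J = 2 J^{2}$)
$Z{\left(B \right)} = \frac{-6 + B}{2 B}$ ($Z{\left(B \right)} = \frac{B - 6}{B + B} = \frac{-6 + B}{2 B}$)
$Z{\left(G{\left(8 \right)} \right)} + 691 = \frac{-6 + 2 \cdot 8^{2}}{2 \cdot 2 \cdot 8^{2}} + 691 = \frac{-6 + 2 \cdot 64}{2 \cdot 2 \cdot 64} + 691 = \frac{-6 + 128}{2 \cdot 128} + 691 = \frac{1}{2} \cdot \frac{1}{128} \cdot 122 + 691 = \frac{61}{128} + 691 = \frac{88509}{128}$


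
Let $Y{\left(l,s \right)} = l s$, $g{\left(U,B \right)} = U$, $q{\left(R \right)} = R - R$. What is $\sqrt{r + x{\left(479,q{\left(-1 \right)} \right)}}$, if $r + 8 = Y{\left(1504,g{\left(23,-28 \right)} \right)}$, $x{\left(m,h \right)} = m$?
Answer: $\sqrt{35063} \approx 187.25$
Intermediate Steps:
$q{\left(R \right)} = 0$
$r = 34584$ ($r = -8 + 1504 \cdot 23 = -8 + 34592 = 34584$)
$\sqrt{r + x{\left(479,q{\left(-1 \right)} \right)}} = \sqrt{34584 + 479} = \sqrt{35063}$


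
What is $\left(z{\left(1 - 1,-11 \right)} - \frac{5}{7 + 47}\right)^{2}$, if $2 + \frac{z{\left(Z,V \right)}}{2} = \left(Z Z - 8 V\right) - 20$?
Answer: $\frac{50737129}{2916} \approx 17400.0$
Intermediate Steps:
$z{\left(Z,V \right)} = -44 - 16 V + 2 Z^{2}$ ($z{\left(Z,V \right)} = -4 + 2 \left(\left(Z Z - 8 V\right) - 20\right) = -4 + 2 \left(\left(Z^{2} - 8 V\right) - 20\right) = -4 + 2 \left(-20 + Z^{2} - 8 V\right) = -4 - \left(40 - 2 Z^{2} + 16 V\right) = -44 - 16 V + 2 Z^{2}$)
$\left(z{\left(1 - 1,-11 \right)} - \frac{5}{7 + 47}\right)^{2} = \left(\left(-44 - -176 + 2 \left(1 - 1\right)^{2}\right) - \frac{5}{7 + 47}\right)^{2} = \left(\left(-44 + 176 + 2 \cdot 0^{2}\right) - \frac{5}{54}\right)^{2} = \left(\left(-44 + 176 + 2 \cdot 0\right) - \frac{5}{54}\right)^{2} = \left(\left(-44 + 176 + 0\right) - \frac{5}{54}\right)^{2} = \left(132 - \frac{5}{54}\right)^{2} = \left(\frac{7123}{54}\right)^{2} = \frac{50737129}{2916}$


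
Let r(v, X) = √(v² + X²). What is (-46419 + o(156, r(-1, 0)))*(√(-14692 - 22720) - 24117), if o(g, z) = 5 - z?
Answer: 1119390555 - 92830*I*√9353 ≈ 1.1194e+9 - 8.9777e+6*I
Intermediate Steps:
r(v, X) = √(X² + v²)
(-46419 + o(156, r(-1, 0)))*(√(-14692 - 22720) - 24117) = (-46419 + (5 - √(0² + (-1)²)))*(√(-14692 - 22720) - 24117) = (-46419 + (5 - √(0 + 1)))*(√(-37412) - 24117) = (-46419 + (5 - √1))*(2*I*√9353 - 24117) = (-46419 + (5 - 1*1))*(-24117 + 2*I*√9353) = (-46419 + (5 - 1))*(-24117 + 2*I*√9353) = (-46419 + 4)*(-24117 + 2*I*√9353) = -46415*(-24117 + 2*I*√9353) = 1119390555 - 92830*I*√9353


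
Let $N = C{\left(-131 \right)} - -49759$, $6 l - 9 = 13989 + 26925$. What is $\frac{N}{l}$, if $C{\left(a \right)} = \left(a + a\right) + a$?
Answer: $\frac{98732}{13641} \approx 7.2379$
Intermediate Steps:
$C{\left(a \right)} = 3 a$ ($C{\left(a \right)} = 2 a + a = 3 a$)
$l = \frac{13641}{2}$ ($l = \frac{3}{2} + \frac{13989 + 26925}{6} = \frac{3}{2} + \frac{1}{6} \cdot 40914 = \frac{3}{2} + 6819 = \frac{13641}{2} \approx 6820.5$)
$N = 49366$ ($N = 3 \left(-131\right) - -49759 = -393 + 49759 = 49366$)
$\frac{N}{l} = \frac{49366}{\frac{13641}{2}} = 49366 \cdot \frac{2}{13641} = \frac{98732}{13641}$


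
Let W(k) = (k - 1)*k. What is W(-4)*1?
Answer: 20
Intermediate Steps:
W(k) = k*(-1 + k) (W(k) = (-1 + k)*k = k*(-1 + k))
W(-4)*1 = -4*(-1 - 4)*1 = -4*(-5)*1 = 20*1 = 20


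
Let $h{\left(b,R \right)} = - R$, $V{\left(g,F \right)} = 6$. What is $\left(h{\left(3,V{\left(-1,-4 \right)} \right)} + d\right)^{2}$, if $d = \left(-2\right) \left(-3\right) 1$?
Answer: $0$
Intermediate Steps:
$d = 6$ ($d = 6 \cdot 1 = 6$)
$\left(h{\left(3,V{\left(-1,-4 \right)} \right)} + d\right)^{2} = \left(\left(-1\right) 6 + 6\right)^{2} = \left(-6 + 6\right)^{2} = 0^{2} = 0$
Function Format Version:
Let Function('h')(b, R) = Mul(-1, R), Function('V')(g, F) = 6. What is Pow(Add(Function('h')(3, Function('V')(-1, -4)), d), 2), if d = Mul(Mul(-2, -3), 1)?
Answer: 0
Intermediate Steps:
d = 6 (d = Mul(6, 1) = 6)
Pow(Add(Function('h')(3, Function('V')(-1, -4)), d), 2) = Pow(Add(Mul(-1, 6), 6), 2) = Pow(Add(-6, 6), 2) = Pow(0, 2) = 0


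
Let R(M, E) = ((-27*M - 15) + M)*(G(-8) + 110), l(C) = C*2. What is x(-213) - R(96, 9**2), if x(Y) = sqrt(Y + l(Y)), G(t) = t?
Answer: 256122 + 3*I*sqrt(71) ≈ 2.5612e+5 + 25.278*I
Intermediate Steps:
l(C) = 2*C
R(M, E) = -1530 - 2652*M (R(M, E) = ((-27*M - 15) + M)*(-8 + 110) = ((-15 - 27*M) + M)*102 = (-15 - 26*M)*102 = -1530 - 2652*M)
x(Y) = sqrt(3)*sqrt(Y) (x(Y) = sqrt(Y + 2*Y) = sqrt(3*Y) = sqrt(3)*sqrt(Y))
x(-213) - R(96, 9**2) = sqrt(3)*sqrt(-213) - (-1530 - 2652*96) = sqrt(3)*(I*sqrt(213)) - (-1530 - 254592) = 3*I*sqrt(71) - 1*(-256122) = 3*I*sqrt(71) + 256122 = 256122 + 3*I*sqrt(71)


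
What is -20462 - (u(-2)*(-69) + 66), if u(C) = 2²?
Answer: -20252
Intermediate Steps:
u(C) = 4
-20462 - (u(-2)*(-69) + 66) = -20462 - (4*(-69) + 66) = -20462 - (-276 + 66) = -20462 - 1*(-210) = -20462 + 210 = -20252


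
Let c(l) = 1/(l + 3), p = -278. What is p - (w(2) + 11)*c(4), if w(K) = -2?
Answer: -1955/7 ≈ -279.29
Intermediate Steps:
c(l) = 1/(3 + l)
p - (w(2) + 11)*c(4) = -278 - (-2 + 11)/(3 + 4) = -278 - 9/7 = -1955/7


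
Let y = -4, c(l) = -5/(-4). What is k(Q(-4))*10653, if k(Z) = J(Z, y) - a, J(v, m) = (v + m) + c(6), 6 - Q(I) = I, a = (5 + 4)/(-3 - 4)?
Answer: 2546067/28 ≈ 90931.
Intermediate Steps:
a = -9/7 (a = 9/(-7) = 9*(-⅐) = -9/7 ≈ -1.2857)
c(l) = 5/4 (c(l) = -5*(-¼) = 5/4)
Q(I) = 6 - I
J(v, m) = 5/4 + m + v (J(v, m) = (v + m) + 5/4 = (m + v) + 5/4 = 5/4 + m + v)
k(Z) = -41/28 + Z (k(Z) = (5/4 - 4 + Z) - 1*(-9/7) = (-11/4 + Z) + 9/7 = -41/28 + Z)
k(Q(-4))*10653 = (-41/28 + (6 - 1*(-4)))*10653 = (-41/28 + (6 + 4))*10653 = (-41/28 + 10)*10653 = (239/28)*10653 = 2546067/28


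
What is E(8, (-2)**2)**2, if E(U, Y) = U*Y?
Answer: 1024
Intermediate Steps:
E(8, (-2)**2)**2 = (8*(-2)**2)**2 = (8*4)**2 = 32**2 = 1024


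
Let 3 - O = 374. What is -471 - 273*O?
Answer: 100812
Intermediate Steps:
O = -371 (O = 3 - 1*374 = 3 - 374 = -371)
-471 - 273*O = -471 - 273*(-371) = -471 + 101283 = 100812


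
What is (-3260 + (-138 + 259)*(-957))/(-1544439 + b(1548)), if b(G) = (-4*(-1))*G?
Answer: 119057/1538247 ≈ 0.077398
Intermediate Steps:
b(G) = 4*G
(-3260 + (-138 + 259)*(-957))/(-1544439 + b(1548)) = (-3260 + (-138 + 259)*(-957))/(-1544439 + 4*1548) = (-3260 + 121*(-957))/(-1544439 + 6192) = (-3260 - 115797)/(-1538247) = -119057*(-1/1538247) = 119057/1538247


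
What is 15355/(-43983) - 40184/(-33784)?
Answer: 156082444/185740209 ≈ 0.84033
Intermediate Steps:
15355/(-43983) - 40184/(-33784) = 15355*(-1/43983) - 40184*(-1/33784) = -15355/43983 + 5023/4223 = 156082444/185740209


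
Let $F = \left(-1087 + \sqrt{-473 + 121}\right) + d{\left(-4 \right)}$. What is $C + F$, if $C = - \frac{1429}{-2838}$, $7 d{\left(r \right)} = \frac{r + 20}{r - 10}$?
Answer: $- \frac{151113077}{139062} + 4 i \sqrt{22} \approx -1086.7 + 18.762 i$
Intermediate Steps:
$d{\left(r \right)} = \frac{20 + r}{7 \left(-10 + r\right)}$ ($d{\left(r \right)} = \frac{\left(r + 20\right) \frac{1}{r - 10}}{7} = \frac{\left(20 + r\right) \frac{1}{-10 + r}}{7} = \frac{\frac{1}{-10 + r} \left(20 + r\right)}{7} = \frac{20 + r}{7 \left(-10 + r\right)}$)
$C = \frac{1429}{2838}$ ($C = \left(-1429\right) \left(- \frac{1}{2838}\right) = \frac{1429}{2838} \approx 0.50352$)
$F = - \frac{53271}{49} + 4 i \sqrt{22}$ ($F = \left(-1087 + \sqrt{-473 + 121}\right) + \frac{20 - 4}{7 \left(-10 - 4\right)} = \left(-1087 + \sqrt{-352}\right) + \frac{1}{7} \frac{1}{-14} \cdot 16 = \left(-1087 + 4 i \sqrt{22}\right) + \frac{1}{7} \left(- \frac{1}{14}\right) 16 = \left(-1087 + 4 i \sqrt{22}\right) - \frac{8}{49} = - \frac{53271}{49} + 4 i \sqrt{22} \approx -1087.2 + 18.762 i$)
$C + F = \frac{1429}{2838} - \left(\frac{53271}{49} - 4 i \sqrt{22}\right) = - \frac{151113077}{139062} + 4 i \sqrt{22}$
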